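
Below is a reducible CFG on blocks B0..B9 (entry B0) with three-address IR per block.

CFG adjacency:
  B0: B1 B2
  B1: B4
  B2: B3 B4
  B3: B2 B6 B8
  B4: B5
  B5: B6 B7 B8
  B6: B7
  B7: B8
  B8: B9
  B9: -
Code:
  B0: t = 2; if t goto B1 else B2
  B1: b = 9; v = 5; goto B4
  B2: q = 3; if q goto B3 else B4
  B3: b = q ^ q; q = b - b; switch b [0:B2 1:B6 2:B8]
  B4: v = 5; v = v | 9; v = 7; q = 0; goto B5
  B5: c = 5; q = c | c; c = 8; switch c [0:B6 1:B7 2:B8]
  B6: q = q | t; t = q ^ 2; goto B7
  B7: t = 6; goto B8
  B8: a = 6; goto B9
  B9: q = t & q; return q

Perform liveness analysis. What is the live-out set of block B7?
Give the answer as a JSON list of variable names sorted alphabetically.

Answer: ["q", "t"]

Working:
def/use:
  B0: def={t} ue=∅
  B1: def={b,v} ue=∅
  B2: def={q} ue=∅
  B3: def={b,q} ue={q}
  B4: def={q,v} ue=∅
  B5: def={c,q} ue=∅
  B6: def={q,t} ue={q,t}
  B7: def={t} ue=∅
  B8: def={a} ue=∅
  B9: def={q} ue={q,t}

Liveness:
  B0: in=∅ out={t}
  B1: in={t} out={t}
  B2: in={t} out={q,t}
  B3: in={q,t} out={q,t}
  B4: in={t} out={t}
  B5: in={t} out={q,t}
  B6: in={q,t} out={q}
  B7: in={q} out={q,t}
  B8: in={q,t} out={q,t}
  B9: in={q,t} out=∅

live-out(B7) = ["q", "t"]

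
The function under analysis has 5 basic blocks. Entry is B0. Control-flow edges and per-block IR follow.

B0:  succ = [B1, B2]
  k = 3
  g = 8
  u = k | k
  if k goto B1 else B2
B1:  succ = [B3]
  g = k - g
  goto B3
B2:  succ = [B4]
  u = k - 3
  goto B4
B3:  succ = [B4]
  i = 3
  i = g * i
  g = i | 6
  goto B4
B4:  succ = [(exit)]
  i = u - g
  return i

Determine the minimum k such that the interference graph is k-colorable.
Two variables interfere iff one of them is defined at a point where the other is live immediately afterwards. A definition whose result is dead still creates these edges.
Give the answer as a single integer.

Block summaries:
  B0: def={g,k,u} ue=∅
  B1: def={g} ue={g,k}
  B2: def={u} ue={k}
  B3: def={g,i} ue={g}
  B4: def={i} ue={g,u}

Live sets:
  B0: in=∅ out={g,k,u}
  B1: in={g,k,u} out={g,u}
  B2: in={g,k} out={g,u}
  B3: in={g,u} out={g,u}
  B4: in={g,u} out=∅

Conflict graph:
  g: {i,k,u}
  i: {g,u}
  k: {g,u}
  u: {g,i,k}

Registers:
  {g,i,u} pairwise interfere (3-clique) ⇒ χ ≥ 3
  3-colouring: R0={g}  R1={u}  R2={i,k}
  χ = 3

Answer: 3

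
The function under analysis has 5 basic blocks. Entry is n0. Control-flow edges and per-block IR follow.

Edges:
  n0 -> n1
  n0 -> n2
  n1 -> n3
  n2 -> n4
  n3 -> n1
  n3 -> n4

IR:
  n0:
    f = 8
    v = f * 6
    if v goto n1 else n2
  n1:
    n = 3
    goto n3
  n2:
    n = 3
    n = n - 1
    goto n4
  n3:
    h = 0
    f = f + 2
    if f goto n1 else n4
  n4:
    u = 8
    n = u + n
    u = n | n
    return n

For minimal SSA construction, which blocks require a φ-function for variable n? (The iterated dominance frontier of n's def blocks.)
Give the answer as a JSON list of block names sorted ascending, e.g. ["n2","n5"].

Answer: ["n1", "n4"]

Analysis:
idom tree: n1←n0 n2←n0 n3←n1 n4←n0
Join-block Dom:
  n1: preds {n0,n3}: {n0} ∩ {n0,n1,n3} = {n0}; idom=n0
  n4: preds {n2,n3}: {n0,n2} ∩ {n0,n1,n3} = {n0}; idom=n0

Frontier:
  join n1 pred n0: · stop@n0
  join n1 pred n3: n3→n1 stop@n0
  join n4 pred n2: n2 stop@n0
  join n4 pred n3: n3→n1 stop@n0
  DF(n0)=∅
  DF(n1)={n1,n4}
  DF(n2)={n4}
  DF(n3)={n1,n4}
  DF(n4)=∅

φ for n: defs {n1,n2,n4}
  DF⁺ = {n1,n4}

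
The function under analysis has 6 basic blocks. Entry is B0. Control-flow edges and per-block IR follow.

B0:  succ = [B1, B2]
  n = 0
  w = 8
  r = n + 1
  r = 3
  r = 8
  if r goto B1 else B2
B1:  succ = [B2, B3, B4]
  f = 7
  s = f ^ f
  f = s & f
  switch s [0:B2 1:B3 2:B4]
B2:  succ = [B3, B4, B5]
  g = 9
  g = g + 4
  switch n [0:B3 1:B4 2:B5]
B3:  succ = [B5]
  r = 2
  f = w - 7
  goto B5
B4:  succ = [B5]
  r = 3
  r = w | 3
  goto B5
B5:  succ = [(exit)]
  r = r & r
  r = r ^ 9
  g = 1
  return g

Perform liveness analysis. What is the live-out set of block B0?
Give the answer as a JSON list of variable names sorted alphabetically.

Answer: ["n", "r", "w"]

Working:
Block summaries:
  B0: {n,r,w} / ∅
  B1: {f,s} / ∅
  B2: {g} / {n}
  B3: {f,r} / {w}
  B4: {r} / {w}
  B5: {g,r} / {r}

Backward fixpoint:
  live B0: ∅→{n,r,w}
  live B1: {n,r,w}→{n,r,w}
  live B2: {n,r,w}→{r,w}
  live B3: {w}→{r}
  live B4: {w}→{r}
  live B5: {r}→∅

live-out(B0) = ["n", "r", "w"]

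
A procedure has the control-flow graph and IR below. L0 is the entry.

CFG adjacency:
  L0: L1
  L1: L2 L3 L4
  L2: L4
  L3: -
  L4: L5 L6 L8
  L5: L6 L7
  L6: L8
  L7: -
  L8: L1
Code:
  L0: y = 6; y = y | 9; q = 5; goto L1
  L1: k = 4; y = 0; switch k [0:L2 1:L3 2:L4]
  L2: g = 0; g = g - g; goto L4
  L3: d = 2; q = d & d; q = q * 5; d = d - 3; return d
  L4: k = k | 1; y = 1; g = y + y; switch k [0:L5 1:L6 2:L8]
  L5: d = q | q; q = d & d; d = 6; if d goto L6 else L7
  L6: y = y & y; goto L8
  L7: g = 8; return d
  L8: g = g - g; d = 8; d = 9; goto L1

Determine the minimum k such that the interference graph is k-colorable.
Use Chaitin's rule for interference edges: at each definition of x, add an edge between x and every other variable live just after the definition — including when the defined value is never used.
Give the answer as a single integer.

Answer: 4

Working:
Per-block:
  L0: {q,y} / ∅
  L1: {k,y} / ∅
  L2: {g} / ∅
  L3: {d,q} / ∅
  L4: {g,k,y} / {k}
  L5: {d,q} / {q}
  L6: {y} / {y}
  L7: {g} / {d}
  L8: {d,g} / {g}

Backward fixpoint:
  live L0: ∅→{q}
  live L1: {q}→{k,q}
  live L2: {k,q}→{k,q}
  live L3: ∅→∅
  live L4: {k,q}→{g,q,y}
  live L5: {g,q,y}→{d,g,q,y}
  live L6: {g,q,y}→{g,q}
  live L7: {d}→∅
  live L8: {g,q}→{q}

Conflict graph:
  d — {g,q,y}
  g — {d,k,q,y}
  k — {g,q,y}
  q — {d,g,k,y}
  y — {d,g,k,q}

Chromatic number:
  {d,g,q,y} pairwise interfere (4-clique) ⇒ χ ≥ 4
  4-colouring: R0={g}  R1={q}  R2={y}  R3={d,k}
  χ = 4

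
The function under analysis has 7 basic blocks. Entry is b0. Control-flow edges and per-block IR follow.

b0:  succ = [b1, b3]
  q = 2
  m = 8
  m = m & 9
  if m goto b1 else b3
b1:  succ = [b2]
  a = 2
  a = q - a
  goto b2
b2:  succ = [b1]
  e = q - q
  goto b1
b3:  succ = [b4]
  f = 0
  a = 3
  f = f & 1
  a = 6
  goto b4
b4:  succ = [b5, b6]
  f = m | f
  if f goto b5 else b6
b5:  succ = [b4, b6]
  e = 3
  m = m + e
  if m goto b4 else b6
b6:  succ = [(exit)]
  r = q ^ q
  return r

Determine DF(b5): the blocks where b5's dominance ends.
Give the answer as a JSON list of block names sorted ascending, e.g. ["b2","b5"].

idom tree: b1←b0 b2←b1 b3←b0 b4←b3 b5←b4 b6←b4
Dom∩ at merges:
  b1: preds {b0,b2}: {b0} ∩ {b0,b1,b2} = {b0}; idom=b0
  b4: preds {b3,b5}: {b0,b3} ∩ {b0,b3,b4,b5} = {b0,b3}; idom=b3
  b6: preds {b4,b5}: {b0,b3,b4} ∩ {b0,b3,b4,b5} = {b0,b3,b4}; idom=b4

DF walk-up:
  join b1 pred b0: · stop@b0
  join b1 pred b2: b2→b1 stop@b0
  join b4 pred b3: · stop@b3
  join b4 pred b5: b5→b4 stop@b3
  join b6 pred b4: · stop@b4
  join b6 pred b5: b5 stop@b4
  b0 → ∅
  b1 → {b1}
  b2 → {b1}
  b3 → ∅
  b4 → {b4}
  b5 → {b4,b6}
  b6 → ∅

DF(b5) = ["b4", "b6"]

Answer: ["b4", "b6"]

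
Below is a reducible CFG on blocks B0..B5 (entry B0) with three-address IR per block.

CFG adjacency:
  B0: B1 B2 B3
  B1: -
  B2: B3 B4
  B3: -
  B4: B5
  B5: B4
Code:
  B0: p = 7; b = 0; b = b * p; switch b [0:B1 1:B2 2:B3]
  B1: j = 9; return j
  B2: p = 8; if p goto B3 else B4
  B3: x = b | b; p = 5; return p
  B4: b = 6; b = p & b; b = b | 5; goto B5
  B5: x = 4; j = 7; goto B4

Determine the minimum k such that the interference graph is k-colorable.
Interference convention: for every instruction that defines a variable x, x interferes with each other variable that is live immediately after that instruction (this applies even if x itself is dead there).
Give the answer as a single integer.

Per-block:
  B0: {b,p} / ∅
  B1: {j} / ∅
  B2: {p} / ∅
  B3: {p,x} / {b}
  B4: {b} / {p}
  B5: {j,x} / ∅

Live sets:
  B0 li=∅ lo={b}
  B1 li=∅ lo=∅
  B2 li={b} lo={b,p}
  B3 li={b} lo=∅
  B4 li={p} lo={p}
  B5 li={p} lo={p}

Interfere edges:
  b: {p}
  j: {p}
  p: {b,j,x}
  x: {p}

Registers:
  {b,p} pairwise interfere (2-clique) ⇒ χ ≥ 2
  assign b→c1 j→c1 p→c0 x→c1 — no edge inside a register ⇒ χ ≤ 2
  χ = 2

Answer: 2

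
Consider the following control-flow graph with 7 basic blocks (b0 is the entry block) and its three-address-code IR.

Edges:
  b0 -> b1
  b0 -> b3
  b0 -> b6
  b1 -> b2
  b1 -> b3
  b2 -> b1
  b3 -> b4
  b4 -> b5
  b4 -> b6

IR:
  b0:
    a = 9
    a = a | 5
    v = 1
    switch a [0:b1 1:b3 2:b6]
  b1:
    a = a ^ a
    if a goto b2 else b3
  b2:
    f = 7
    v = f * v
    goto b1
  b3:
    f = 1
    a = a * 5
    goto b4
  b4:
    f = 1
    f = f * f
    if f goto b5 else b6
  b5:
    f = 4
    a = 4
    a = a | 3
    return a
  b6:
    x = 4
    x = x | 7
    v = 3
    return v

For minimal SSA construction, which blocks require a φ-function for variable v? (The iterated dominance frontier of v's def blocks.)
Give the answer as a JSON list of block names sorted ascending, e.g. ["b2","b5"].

Answer: ["b1", "b3", "b6"]

Working:
idom tree: b1←b0 b2←b1 b3←b0 b4←b3 b5←b4 b6←b0
Dom∩ at merges:
  b1: preds {b0,b2}: {b0} ∩ {b0,b1,b2} = {b0}; idom=b0
  b3: preds {b0,b1}: {b0} ∩ {b0,b1} = {b0}; idom=b0
  b6: preds {b0,b4}: {b0} ∩ {b0,b3,b4} = {b0}; idom=b0

DF derivation:
  join b1 pred b0: · stop@b0
  join b1 pred b2: b2→b1 stop@b0
  join b3 pred b0: · stop@b0
  join b3 pred b1: b1 stop@b0
  join b6 pred b0: · stop@b0
  join b6 pred b4: b4→b3 stop@b0
  DF(b0)=∅
  DF(b1)={b1,b3}
  DF(b2)={b1}
  DF(b3)={b6}
  DF(b4)={b6}
  DF(b5)=∅
  DF(b6)=∅

φ for v: defs {b0,b2,b6}
  DF⁺ = {b1,b3,b6}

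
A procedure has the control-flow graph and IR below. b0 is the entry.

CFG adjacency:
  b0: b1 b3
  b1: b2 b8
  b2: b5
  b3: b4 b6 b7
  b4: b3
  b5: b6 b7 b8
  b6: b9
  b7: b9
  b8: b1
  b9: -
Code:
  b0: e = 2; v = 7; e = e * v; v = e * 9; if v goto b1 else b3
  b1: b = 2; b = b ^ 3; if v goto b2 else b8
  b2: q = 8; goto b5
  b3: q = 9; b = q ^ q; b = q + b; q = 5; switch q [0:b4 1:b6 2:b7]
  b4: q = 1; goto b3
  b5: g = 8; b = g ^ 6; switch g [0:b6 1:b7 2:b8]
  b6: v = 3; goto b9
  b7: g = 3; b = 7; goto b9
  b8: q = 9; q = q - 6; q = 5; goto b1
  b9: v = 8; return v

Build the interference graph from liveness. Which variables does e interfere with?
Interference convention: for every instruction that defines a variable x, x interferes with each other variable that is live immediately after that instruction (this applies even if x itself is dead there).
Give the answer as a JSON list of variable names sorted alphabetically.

Answer: ["v"]

Working:
Per-block:
  b0 def {e,v} use ∅
  b1 def {b} use {v}
  b2 def {q} use ∅
  b3 def {b,q} use ∅
  b4 def {q} use ∅
  b5 def {b,g} use ∅
  b6 def {v} use ∅
  b7 def {b,g} use ∅
  b8 def {q} use ∅
  b9 def {v} use ∅

Backward fixpoint:
  b0: in=∅ out={v}
  b1: in={v} out={v}
  b2: in={v} out={v}
  b3: in=∅ out=∅
  b4: in=∅ out=∅
  b5: in={v} out={v}
  b6: in=∅ out=∅
  b7: in=∅ out=∅
  b8: in={v} out={v}
  b9: in=∅ out=∅

Interfere edges:
  b: {g,q,v}
  e: {v}
  g: {b,v}
  q: {b,v}
  v: {b,e,g,q}

N(e) = ["v"]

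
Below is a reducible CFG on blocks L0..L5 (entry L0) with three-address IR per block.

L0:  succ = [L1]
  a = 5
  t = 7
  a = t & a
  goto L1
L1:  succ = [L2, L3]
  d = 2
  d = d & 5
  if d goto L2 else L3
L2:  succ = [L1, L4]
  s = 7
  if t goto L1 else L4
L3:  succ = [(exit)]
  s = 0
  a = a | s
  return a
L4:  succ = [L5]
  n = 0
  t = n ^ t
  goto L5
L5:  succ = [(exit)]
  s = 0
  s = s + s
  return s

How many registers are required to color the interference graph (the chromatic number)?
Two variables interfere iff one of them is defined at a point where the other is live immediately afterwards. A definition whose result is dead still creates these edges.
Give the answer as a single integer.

Answer: 3

Derivation:
Per-block:
  L0: {a,t} / ∅
  L1: {d} / ∅
  L2: {s} / {t}
  L3: {a,s} / {a}
  L4: {n,t} / {t}
  L5: {s} / ∅

Live sets:
  L0: in=∅ out={a,t}
  L1: in={a,t} out={a,t}
  L2: in={a,t} out={a,t}
  L3: in={a} out=∅
  L4: in={t} out=∅
  L5: in=∅ out=∅

Interference:
  a↔{d,s,t}
  d↔{a,t}
  n↔{t}
  s↔{a,t}
  t↔{a,d,n,s}

Registers:
  lower bound: {a,d,t} mutually conflict ⇒ χ ≥ 3
  assign a→c1 d→c2 n→c1 s→c2 t→c0 — no edge inside a register ⇒ χ ≤ 3
  χ = 3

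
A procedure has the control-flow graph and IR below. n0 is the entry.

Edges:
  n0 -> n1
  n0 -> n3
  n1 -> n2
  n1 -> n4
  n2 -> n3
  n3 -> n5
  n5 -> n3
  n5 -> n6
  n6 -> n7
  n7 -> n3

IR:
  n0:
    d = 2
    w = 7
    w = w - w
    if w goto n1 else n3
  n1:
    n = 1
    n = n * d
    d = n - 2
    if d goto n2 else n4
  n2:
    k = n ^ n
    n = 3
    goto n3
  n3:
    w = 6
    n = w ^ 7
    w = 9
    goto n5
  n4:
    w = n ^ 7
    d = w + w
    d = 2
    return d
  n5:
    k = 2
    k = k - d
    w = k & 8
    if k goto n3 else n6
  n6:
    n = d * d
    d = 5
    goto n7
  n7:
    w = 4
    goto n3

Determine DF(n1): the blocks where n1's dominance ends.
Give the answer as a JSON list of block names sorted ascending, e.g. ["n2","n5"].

idom tree: n1←n0 n2←n1 n3←n0 n4←n1 n5←n3 n6←n5 n7←n6
Dom at joins:
  n3: preds {n0,n2,n5,n7}: {n0} ∩ {n0,n1,n2} ∩ {n0,n3,n5} ∩ {n0,n3,n5,n6,n7} = {n0}; idom=n0

Frontier:
  n3←n0: walk · to n0
  n3←n2: walk n2→n1 to n0
  n3←n5: walk n5→n3 to n0
  n3←n7: walk n7→n6→n5→n3 to n0
  DF(n0)=∅
  DF(n1)={n3}
  DF(n2)={n3}
  DF(n3)={n3}
  DF(n4)=∅
  DF(n5)={n3}
  DF(n6)={n3}
  DF(n7)={n3}

DF(n1) = ["n3"]

Answer: ["n3"]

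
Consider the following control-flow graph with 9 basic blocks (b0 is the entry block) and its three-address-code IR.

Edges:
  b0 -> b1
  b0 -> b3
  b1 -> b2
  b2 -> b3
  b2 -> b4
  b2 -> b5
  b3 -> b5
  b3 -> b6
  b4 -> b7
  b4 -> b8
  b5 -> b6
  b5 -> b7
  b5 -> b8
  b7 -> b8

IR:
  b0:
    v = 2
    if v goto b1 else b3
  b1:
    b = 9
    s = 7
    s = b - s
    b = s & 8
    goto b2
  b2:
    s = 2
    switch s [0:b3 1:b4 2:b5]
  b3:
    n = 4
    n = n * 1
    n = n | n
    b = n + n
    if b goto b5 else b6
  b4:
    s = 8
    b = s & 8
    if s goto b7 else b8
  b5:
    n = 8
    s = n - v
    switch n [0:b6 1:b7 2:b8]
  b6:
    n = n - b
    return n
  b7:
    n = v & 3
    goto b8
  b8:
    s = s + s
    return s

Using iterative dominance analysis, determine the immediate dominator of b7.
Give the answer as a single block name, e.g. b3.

idom tree: b1←b0 b2←b1 b3←b0 b4←b2 b5←b0 b6←b0 b7←b0 b8←b0
Dom∩ at merges:
  b3: preds {b0,b2}: {b0} ∩ {b0,b1,b2} = {b0}; idom=b0
  b5: preds {b2,b3}: {b0,b1,b2} ∩ {b0,b3} = {b0}; idom=b0
  b6: preds {b3,b5}: {b0,b3} ∩ {b0,b5} = {b0}; idom=b0
  b7: preds {b4,b5}: {b0,b1,b2,b4} ∩ {b0,b5} = {b0}; idom=b0
  b8: preds {b4,b5,b7}: {b0,b1,b2,b4} ∩ {b0,b5} ∩ {b0,b7} = {b0}; idom=b0

idom(b7) = b0

Answer: b0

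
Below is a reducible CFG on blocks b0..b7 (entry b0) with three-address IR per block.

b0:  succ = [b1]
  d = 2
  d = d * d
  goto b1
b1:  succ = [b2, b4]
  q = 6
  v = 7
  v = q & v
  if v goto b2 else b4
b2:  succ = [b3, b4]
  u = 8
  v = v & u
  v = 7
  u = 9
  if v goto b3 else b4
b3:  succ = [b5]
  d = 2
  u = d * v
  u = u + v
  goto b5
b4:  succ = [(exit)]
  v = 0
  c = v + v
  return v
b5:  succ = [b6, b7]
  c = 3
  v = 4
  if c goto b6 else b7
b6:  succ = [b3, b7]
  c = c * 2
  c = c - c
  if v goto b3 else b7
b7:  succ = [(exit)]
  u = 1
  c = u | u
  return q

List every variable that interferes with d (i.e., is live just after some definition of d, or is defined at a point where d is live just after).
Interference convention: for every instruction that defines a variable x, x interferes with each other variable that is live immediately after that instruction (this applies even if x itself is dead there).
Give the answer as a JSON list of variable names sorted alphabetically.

Block summaries:
  b0 def {d} use ∅
  b1 def {q,v} use ∅
  b2 def {u,v} use {v}
  b3 def {d,u} use {v}
  b4 def {c,v} use ∅
  b5 def {c,v} use ∅
  b6 def {c} use {c,v}
  b7 def {c,u} use {q}

Backward fixpoint:
  b0: in=∅ out=∅
  b1: in=∅ out={q,v}
  b2: in={q,v} out={q,v}
  b3: in={q,v} out={q}
  b4: in=∅ out=∅
  b5: in={q} out={c,q,v}
  b6: in={c,q,v} out={q,v}
  b7: in={q} out=∅

Interfere edges:
  c — {q,v}
  d — {q,v}
  q — {c,d,u,v}
  u — {q,v}
  v — {c,d,q,u}

N(d) = ["q", "v"]

Answer: ["q", "v"]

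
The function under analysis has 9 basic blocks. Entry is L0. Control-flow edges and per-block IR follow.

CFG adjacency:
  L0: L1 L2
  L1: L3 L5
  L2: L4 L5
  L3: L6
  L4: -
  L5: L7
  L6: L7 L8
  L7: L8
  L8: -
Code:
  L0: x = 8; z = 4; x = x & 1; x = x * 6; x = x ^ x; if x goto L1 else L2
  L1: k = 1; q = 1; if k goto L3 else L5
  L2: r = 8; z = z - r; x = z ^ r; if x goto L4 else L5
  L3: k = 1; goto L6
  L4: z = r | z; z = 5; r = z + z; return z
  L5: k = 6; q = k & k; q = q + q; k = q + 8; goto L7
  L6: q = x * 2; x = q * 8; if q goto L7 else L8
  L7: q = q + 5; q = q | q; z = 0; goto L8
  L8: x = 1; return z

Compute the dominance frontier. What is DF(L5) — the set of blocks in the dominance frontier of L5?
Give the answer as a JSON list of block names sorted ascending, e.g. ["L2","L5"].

idom tree: L1←L0 L2←L0 L3←L1 L4←L2 L5←L0 L6←L3 L7←L0 L8←L0
Dom∩ at merges:
  L5: preds {L1,L2}: {L0,L1} ∩ {L0,L2} = {L0}; idom=L0
  L7: preds {L5,L6}: {L0,L5} ∩ {L0,L1,L3,L6} = {L0}; idom=L0
  L8: preds {L6,L7}: {L0,L1,L3,L6} ∩ {L0,L7} = {L0}; idom=L0

DF walk-up:
  L5←L1: walk L1 to L0
  L5←L2: walk L2 to L0
  L7←L5: walk L5 to L0
  L7←L6: walk L6→L3→L1 to L0
  L8←L6: walk L6→L3→L1 to L0
  L8←L7: walk L7 to L0
  DF(L0)=∅
  DF(L1)={L5,L7,L8}
  DF(L2)={L5}
  DF(L3)={L7,L8}
  DF(L4)=∅
  DF(L5)={L7}
  DF(L6)={L7,L8}
  DF(L7)={L8}
  DF(L8)=∅

DF(L5) = ["L7"]

Answer: ["L7"]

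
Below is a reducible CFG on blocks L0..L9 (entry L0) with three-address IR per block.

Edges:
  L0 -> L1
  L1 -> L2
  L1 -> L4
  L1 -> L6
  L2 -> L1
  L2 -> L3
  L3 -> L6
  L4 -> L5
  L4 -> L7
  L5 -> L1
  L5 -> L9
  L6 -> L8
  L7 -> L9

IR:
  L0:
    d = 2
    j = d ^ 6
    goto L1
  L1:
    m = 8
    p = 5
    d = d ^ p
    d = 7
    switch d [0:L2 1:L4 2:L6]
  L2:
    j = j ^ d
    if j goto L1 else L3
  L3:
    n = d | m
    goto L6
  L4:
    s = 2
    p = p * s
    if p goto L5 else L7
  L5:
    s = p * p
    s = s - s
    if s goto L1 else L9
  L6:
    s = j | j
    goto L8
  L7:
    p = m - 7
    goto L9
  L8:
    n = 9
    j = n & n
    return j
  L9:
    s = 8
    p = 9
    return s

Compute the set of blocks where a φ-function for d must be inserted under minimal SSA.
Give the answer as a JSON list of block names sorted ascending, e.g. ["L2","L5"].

idom tree: L1←L0 L2←L1 L3←L2 L4←L1 L5←L4 L6←L1 L7←L4 L8←L6 L9←L4
Dom at joins:
  L1: preds {L0,L2,L5}: {L0} ∩ {L0,L1,L2} ∩ {L0,L1,L4,L5} = {L0}; idom=L0
  L6: preds {L1,L3}: {L0,L1} ∩ {L0,L1,L2,L3} = {L0,L1}; idom=L1
  L9: preds {L5,L7}: {L0,L1,L4,L5} ∩ {L0,L1,L4,L7} = {L0,L1,L4}; idom=L4

Frontier:
  join L1 pred L0: · stop@L0
  join L1 pred L2: L2→L1 stop@L0
  join L1 pred L5: L5→L4→L1 stop@L0
  join L6 pred L1: · stop@L1
  join L6 pred L3: L3→L2 stop@L1
  join L9 pred L5: L5 stop@L4
  join L9 pred L7: L7 stop@L4
  L0 → ∅
  L1 → {L1}
  L2 → {L1,L6}
  L3 → {L6}
  L4 → {L1}
  L5 → {L1,L9}
  L6 → ∅
  L7 → {L9}
  L8 → ∅
  L9 → ∅

φ for d: defs {L0,L1}
  DF⁺ = {L1}

Answer: ["L1"]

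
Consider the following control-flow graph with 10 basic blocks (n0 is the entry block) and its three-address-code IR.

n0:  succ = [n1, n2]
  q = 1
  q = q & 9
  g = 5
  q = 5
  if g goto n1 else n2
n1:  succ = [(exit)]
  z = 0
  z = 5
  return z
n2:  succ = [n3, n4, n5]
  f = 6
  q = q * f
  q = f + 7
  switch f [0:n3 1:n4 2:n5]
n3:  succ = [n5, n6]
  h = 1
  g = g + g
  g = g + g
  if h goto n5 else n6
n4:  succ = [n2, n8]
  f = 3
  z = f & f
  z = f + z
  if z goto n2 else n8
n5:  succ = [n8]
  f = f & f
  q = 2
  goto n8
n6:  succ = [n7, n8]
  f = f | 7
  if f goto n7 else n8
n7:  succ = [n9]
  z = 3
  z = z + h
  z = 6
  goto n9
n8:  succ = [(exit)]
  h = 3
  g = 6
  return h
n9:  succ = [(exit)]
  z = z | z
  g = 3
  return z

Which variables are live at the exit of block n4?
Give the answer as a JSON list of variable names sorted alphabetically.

def/use:
  n0: {g,q} / ∅
  n1: {z} / ∅
  n2: {f,q} / {q}
  n3: {g,h} / {g}
  n4: {f,z} / ∅
  n5: {f,q} / {f}
  n6: {f} / {f}
  n7: {z} / {h}
  n8: {g,h} / ∅
  n9: {g,z} / {z}

Live sets:
  n0: in=∅ out={g,q}
  n1: in=∅ out=∅
  n2: in={g,q} out={f,g,q}
  n3: in={f,g} out={f,h}
  n4: in={g,q} out={g,q}
  n5: in={f} out=∅
  n6: in={f,h} out={h}
  n7: in={h} out={z}
  n8: in=∅ out=∅
  n9: in={z} out=∅

live-out(n4) = ["g", "q"]

Answer: ["g", "q"]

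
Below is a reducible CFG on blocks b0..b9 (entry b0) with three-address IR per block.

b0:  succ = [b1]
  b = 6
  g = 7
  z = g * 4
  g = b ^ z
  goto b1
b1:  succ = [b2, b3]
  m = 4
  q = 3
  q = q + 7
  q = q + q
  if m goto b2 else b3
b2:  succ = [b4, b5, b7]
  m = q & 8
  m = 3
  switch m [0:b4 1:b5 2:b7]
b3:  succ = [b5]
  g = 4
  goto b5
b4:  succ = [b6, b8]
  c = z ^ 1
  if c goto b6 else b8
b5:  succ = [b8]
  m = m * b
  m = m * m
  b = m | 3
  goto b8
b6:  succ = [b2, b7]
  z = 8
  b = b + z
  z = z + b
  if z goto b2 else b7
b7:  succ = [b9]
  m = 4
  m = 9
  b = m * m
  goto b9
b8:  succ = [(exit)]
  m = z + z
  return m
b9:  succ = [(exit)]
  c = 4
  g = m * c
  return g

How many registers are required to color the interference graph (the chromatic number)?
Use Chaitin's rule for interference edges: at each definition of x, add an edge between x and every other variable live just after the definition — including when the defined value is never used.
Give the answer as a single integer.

Per-block:
  b0 def {b,g,z} use ∅
  b1 def {m,q} use ∅
  b2 def {m} use {q}
  b3 def {g} use ∅
  b4 def {c} use {z}
  b5 def {b,m} use {b,m}
  b6 def {b,z} use {b}
  b7 def {b,m} use ∅
  b8 def {m} use {z}
  b9 def {c,g} use {m}

Live sets:
  b0: in=∅ out={b,z}
  b1: in={b,z} out={b,m,q,z}
  b2: in={b,q,z} out={b,m,q,z}
  b3: in={b,m,z} out={b,m,z}
  b4: in={b,q,z} out={b,q,z}
  b5: in={b,m,z} out={z}
  b6: in={b,q} out={b,q,z}
  b7: in=∅ out={m}
  b8: in={z} out=∅
  b9: in={m} out=∅

Conflict graph:
  b — {c,g,m,q,z}
  c — {b,m,q,z}
  g — {b,m,z}
  m — {b,c,g,q,z}
  q — {b,c,m,z}
  z — {b,c,g,m,q}

Chromatic number:
  lower bound: {b,c,m,q,z} mutually conflict ⇒ χ ≥ 5
  5-colouring: r0={b}  r1={m}  r2={z}  r3={c,g}  r4={q}
  χ = 5

Answer: 5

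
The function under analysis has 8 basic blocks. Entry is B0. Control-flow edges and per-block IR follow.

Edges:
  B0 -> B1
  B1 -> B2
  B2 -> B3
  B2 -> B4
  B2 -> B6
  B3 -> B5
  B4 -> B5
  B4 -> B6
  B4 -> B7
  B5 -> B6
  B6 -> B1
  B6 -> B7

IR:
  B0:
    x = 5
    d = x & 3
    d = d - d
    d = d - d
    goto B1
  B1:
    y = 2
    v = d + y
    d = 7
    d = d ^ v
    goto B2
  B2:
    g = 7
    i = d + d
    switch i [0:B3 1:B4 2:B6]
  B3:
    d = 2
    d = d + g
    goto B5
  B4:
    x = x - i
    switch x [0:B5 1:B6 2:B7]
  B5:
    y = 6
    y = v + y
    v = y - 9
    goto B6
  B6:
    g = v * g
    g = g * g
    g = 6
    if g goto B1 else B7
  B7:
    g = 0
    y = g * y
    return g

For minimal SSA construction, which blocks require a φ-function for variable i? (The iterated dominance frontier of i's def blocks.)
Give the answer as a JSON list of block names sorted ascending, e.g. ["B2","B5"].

Answer: ["B1"]

Derivation:
idom tree: B1←B0 B2←B1 B3←B2 B4←B2 B5←B2 B6←B2 B7←B2
Dom at joins:
  B1: preds {B0,B6}: {B0} ∩ {B0,B1,B2,B6} = {B0}; idom=B0
  B5: preds {B3,B4}: {B0,B1,B2,B3} ∩ {B0,B1,B2,B4} = {B0,B1,B2}; idom=B2
  B6: preds {B2,B4,B5}: {B0,B1,B2} ∩ {B0,B1,B2,B4} ∩ {B0,B1,B2,B5} = {B0,B1,B2}; idom=B2
  B7: preds {B4,B6}: {B0,B1,B2,B4} ∩ {B0,B1,B2,B6} = {B0,B1,B2}; idom=B2

DF walk-up:
  join B1 pred B0: · stop@B0
  join B1 pred B6: B6→B2→B1 stop@B0
  join B5 pred B3: B3 stop@B2
  join B5 pred B4: B4 stop@B2
  join B6 pred B2: · stop@B2
  join B6 pred B4: B4 stop@B2
  join B6 pred B5: B5 stop@B2
  join B7 pred B4: B4 stop@B2
  join B7 pred B6: B6 stop@B2
  DF(B0)=∅
  DF(B1)={B1}
  DF(B2)={B1}
  DF(B3)={B5}
  DF(B4)={B5,B6,B7}
  DF(B5)={B6}
  DF(B6)={B1,B7}
  DF(B7)=∅

φ for i: defs {B2}
  DF⁺ = {B1}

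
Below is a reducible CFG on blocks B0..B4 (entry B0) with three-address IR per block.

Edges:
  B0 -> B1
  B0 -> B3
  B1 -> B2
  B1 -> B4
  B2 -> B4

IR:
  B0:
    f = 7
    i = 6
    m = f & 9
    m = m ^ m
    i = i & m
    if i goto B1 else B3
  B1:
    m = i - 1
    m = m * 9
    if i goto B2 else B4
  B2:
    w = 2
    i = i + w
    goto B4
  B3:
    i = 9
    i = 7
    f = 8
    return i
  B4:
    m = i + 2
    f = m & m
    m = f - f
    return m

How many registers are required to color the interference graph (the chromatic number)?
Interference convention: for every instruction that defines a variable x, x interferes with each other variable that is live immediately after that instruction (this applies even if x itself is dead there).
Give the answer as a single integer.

Answer: 2

Derivation:
def/use:
  B0: def={f,i,m} ue=∅
  B1: def={m} ue={i}
  B2: def={i,w} ue={i}
  B3: def={f,i} ue=∅
  B4: def={f,m} ue={i}

Backward fixpoint:
  B0 li=∅ lo={i}
  B1 li={i} lo={i}
  B2 li={i} lo={i}
  B3 li=∅ lo=∅
  B4 li={i} lo=∅

Conflict graph:
  f↔{i}
  i↔{f,m,w}
  m↔{i}
  w↔{i}

Registers:
  {f,i} pairwise interfere (2-clique) ⇒ χ ≥ 2
  2-colouring: r0={i}  r1={f,m,w}
  χ = 2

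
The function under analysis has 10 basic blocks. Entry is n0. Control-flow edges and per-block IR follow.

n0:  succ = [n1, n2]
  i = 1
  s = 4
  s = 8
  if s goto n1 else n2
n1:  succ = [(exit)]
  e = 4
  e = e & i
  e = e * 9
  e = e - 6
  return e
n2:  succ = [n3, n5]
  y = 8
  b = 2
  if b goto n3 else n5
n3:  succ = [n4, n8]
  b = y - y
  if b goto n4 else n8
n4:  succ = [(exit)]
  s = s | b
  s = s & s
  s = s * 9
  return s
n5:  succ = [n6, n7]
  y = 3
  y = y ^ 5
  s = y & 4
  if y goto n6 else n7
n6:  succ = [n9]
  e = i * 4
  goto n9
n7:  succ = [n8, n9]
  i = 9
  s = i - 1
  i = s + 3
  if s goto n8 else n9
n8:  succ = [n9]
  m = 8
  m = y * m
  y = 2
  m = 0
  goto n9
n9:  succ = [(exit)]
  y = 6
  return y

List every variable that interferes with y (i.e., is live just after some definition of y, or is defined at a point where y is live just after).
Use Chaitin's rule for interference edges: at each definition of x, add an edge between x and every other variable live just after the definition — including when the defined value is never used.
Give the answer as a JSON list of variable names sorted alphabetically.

Answer: ["b", "i", "m", "s"]

Analysis:
Block summaries:
  n0: def={i,s} ue=∅
  n1: def={e} ue={i}
  n2: def={b,y} ue=∅
  n3: def={b} ue={y}
  n4: def={s} ue={b,s}
  n5: def={s,y} ue=∅
  n6: def={e} ue={i}
  n7: def={i,s} ue=∅
  n8: def={m,y} ue={y}
  n9: def={y} ue=∅

Backward fixpoint:
  n0: in=∅ out={i,s}
  n1: in={i} out=∅
  n2: in={i,s} out={i,s,y}
  n3: in={s,y} out={b,s,y}
  n4: in={b,s} out=∅
  n5: in={i} out={i,y}
  n6: in={i} out=∅
  n7: in={y} out={y}
  n8: in={y} out=∅
  n9: in=∅ out=∅

Conflict graph:
  b: {i,s,y}
  e: {i}
  i: {b,e,s,y}
  m: {y}
  s: {b,i,y}
  y: {b,i,m,s}

N(y) = ["b", "i", "m", "s"]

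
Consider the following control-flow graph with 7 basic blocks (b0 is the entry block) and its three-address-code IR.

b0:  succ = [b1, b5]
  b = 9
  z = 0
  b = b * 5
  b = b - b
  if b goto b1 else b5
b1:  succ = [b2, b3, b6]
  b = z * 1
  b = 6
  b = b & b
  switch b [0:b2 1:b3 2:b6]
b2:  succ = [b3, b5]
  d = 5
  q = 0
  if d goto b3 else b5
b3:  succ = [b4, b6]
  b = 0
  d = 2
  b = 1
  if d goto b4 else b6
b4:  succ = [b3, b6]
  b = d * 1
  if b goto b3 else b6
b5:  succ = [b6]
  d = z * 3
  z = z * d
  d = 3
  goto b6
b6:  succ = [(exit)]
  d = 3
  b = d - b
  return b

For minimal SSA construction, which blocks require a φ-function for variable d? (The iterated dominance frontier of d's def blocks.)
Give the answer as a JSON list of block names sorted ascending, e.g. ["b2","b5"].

idom tree: b1←b0 b2←b1 b3←b1 b4←b3 b5←b0 b6←b0
Dom∩ at merges:
  b3: preds {b1,b2,b4}: {b0,b1} ∩ {b0,b1,b2} ∩ {b0,b1,b3,b4} = {b0,b1}; idom=b1
  b5: preds {b0,b2}: {b0} ∩ {b0,b1,b2} = {b0}; idom=b0
  b6: preds {b1,b3,b4,b5}: {b0,b1} ∩ {b0,b1,b3} ∩ {b0,b1,b3,b4} ∩ {b0,b5} = {b0}; idom=b0

Frontier:
  join b3 pred b1: · stop@b1
  join b3 pred b2: b2 stop@b1
  join b3 pred b4: b4→b3 stop@b1
  join b5 pred b0: · stop@b0
  join b5 pred b2: b2→b1 stop@b0
  join b6 pred b1: b1 stop@b0
  join b6 pred b3: b3→b1 stop@b0
  join b6 pred b4: b4→b3→b1 stop@b0
  join b6 pred b5: b5 stop@b0
  DF(b0)=∅
  DF(b1)={b5,b6}
  DF(b2)={b3,b5}
  DF(b3)={b3,b6}
  DF(b4)={b3,b6}
  DF(b5)={b6}
  DF(b6)=∅

φ for d: defs {b2,b3,b5,b6}
  DF⁺ = {b3,b5,b6}

Answer: ["b3", "b5", "b6"]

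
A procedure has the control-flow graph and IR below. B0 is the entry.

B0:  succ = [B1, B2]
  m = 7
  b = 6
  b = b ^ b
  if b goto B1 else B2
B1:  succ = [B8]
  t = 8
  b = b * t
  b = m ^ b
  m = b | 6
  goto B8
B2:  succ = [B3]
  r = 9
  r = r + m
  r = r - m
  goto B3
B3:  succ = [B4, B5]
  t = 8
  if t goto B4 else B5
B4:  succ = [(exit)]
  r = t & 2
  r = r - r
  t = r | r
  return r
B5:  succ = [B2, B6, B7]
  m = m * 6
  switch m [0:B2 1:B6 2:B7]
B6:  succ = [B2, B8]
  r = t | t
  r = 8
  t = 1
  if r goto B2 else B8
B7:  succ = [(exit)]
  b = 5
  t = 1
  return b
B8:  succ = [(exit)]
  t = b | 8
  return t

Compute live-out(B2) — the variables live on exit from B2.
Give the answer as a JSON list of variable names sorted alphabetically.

Answer: ["b", "m"]

Analysis:
Block summaries:
  B0: {b,m} / ∅
  B1: {b,m,t} / {b,m}
  B2: {r} / {m}
  B3: {t} / ∅
  B4: {r,t} / {t}
  B5: {m} / {m}
  B6: {r,t} / {t}
  B7: {b,t} / ∅
  B8: {t} / {b}

Live sets:
  live B0: ∅→{b,m}
  live B1: {b,m}→{b}
  live B2: {b,m}→{b,m}
  live B3: {b,m}→{b,m,t}
  live B4: {t}→∅
  live B5: {b,m,t}→{b,m,t}
  live B6: {b,m,t}→{b,m}
  live B7: ∅→∅
  live B8: {b}→∅

live-out(B2) = ["b", "m"]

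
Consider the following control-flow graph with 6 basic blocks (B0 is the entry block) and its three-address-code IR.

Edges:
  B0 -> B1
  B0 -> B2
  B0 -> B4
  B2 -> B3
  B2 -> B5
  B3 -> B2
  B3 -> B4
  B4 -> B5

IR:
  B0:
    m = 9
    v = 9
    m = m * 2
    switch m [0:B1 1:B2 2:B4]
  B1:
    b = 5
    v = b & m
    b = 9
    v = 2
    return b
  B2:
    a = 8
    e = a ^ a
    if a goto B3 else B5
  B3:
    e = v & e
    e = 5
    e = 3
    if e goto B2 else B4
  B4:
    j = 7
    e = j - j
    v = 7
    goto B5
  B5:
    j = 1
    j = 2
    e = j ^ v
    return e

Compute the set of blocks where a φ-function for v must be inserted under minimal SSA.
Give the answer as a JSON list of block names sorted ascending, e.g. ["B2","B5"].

idom tree: B1←B0 B2←B0 B3←B2 B4←B0 B5←B0
Dom at joins:
  B2: preds {B0,B3}: {B0} ∩ {B0,B2,B3} = {B0}; idom=B0
  B4: preds {B0,B3}: {B0} ∩ {B0,B2,B3} = {B0}; idom=B0
  B5: preds {B2,B4}: {B0,B2} ∩ {B0,B4} = {B0}; idom=B0

Frontier:
  B2←B0: walk · to B0
  B2←B3: walk B3→B2 to B0
  B4←B0: walk · to B0
  B4←B3: walk B3→B2 to B0
  B5←B2: walk B2 to B0
  B5←B4: walk B4 to B0
  DF(B0)=∅
  DF(B1)=∅
  DF(B2)={B2,B4,B5}
  DF(B3)={B2,B4}
  DF(B4)={B5}
  DF(B5)=∅

φ for v: defs {B0,B1,B4}
  DF⁺ = {B5}

Answer: ["B5"]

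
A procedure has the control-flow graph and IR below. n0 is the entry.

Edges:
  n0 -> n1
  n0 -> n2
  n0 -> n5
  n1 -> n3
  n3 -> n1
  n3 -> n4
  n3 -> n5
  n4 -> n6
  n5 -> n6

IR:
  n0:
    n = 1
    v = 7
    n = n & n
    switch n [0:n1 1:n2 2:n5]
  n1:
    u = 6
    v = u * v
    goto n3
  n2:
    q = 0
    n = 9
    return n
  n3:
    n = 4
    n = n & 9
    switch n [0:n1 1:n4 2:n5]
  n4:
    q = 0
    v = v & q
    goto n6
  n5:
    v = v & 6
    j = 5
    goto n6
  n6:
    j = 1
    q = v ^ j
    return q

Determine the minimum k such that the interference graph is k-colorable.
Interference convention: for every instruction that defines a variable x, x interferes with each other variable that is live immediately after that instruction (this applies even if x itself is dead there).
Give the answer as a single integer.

Answer: 2

Derivation:
Per-block:
  n0: def={n,v} ue=∅
  n1: def={u,v} ue={v}
  n2: def={n,q} ue=∅
  n3: def={n} ue=∅
  n4: def={q,v} ue={v}
  n5: def={j,v} ue={v}
  n6: def={j,q} ue={v}

Live sets:
  n0 li=∅ lo={v}
  n1 li={v} lo={v}
  n2 li=∅ lo=∅
  n3 li={v} lo={v}
  n4 li={v} lo={v}
  n5 li={v} lo={v}
  n6 li={v} lo=∅

Interfere edges:
  j — {v}
  n — {v}
  q — {v}
  u — {v}
  v — {j,n,q,u}

Registers:
  lower bound: {j,v} mutually conflict ⇒ χ ≥ 2
  2-colouring: R0={v}  R1={j,n,q,u}
  χ = 2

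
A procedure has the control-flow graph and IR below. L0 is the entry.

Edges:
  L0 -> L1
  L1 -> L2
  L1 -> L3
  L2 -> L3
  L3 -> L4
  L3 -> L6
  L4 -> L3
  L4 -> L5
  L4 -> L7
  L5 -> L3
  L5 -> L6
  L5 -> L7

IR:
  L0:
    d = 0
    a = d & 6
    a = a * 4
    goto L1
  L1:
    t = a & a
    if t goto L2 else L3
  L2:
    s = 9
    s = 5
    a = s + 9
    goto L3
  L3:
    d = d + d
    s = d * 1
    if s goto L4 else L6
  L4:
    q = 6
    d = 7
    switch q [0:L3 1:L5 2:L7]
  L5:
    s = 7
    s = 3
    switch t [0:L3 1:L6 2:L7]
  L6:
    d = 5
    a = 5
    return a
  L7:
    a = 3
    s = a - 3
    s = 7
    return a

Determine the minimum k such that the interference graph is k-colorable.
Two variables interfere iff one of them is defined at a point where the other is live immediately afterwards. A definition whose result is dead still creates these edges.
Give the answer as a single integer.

Answer: 4

Working:
Block summaries:
  L0: def={a,d} ue=∅
  L1: def={t} ue={a}
  L2: def={a,s} ue=∅
  L3: def={d,s} ue={d}
  L4: def={d,q} ue=∅
  L5: def={s} ue={t}
  L6: def={a,d} ue=∅
  L7: def={a,s} ue=∅

Live sets:
  L0: in=∅ out={a,d}
  L1: in={a,d} out={d,t}
  L2: in={d,t} out={d,t}
  L3: in={d,t} out={t}
  L4: in={t} out={d,t}
  L5: in={d,t} out={d,t}
  L6: in=∅ out=∅
  L7: in=∅ out=∅

Interference:
  a: {d,s,t}
  d: {a,q,s,t}
  q: {d,t}
  s: {a,d,t}
  t: {a,d,q,s}

Registers:
  clique {a,d,s,t} ⇒ need ≥ 4
  4-colouring: r0={d}  r1={t}  r2={a,q}  r3={s}
  χ = 4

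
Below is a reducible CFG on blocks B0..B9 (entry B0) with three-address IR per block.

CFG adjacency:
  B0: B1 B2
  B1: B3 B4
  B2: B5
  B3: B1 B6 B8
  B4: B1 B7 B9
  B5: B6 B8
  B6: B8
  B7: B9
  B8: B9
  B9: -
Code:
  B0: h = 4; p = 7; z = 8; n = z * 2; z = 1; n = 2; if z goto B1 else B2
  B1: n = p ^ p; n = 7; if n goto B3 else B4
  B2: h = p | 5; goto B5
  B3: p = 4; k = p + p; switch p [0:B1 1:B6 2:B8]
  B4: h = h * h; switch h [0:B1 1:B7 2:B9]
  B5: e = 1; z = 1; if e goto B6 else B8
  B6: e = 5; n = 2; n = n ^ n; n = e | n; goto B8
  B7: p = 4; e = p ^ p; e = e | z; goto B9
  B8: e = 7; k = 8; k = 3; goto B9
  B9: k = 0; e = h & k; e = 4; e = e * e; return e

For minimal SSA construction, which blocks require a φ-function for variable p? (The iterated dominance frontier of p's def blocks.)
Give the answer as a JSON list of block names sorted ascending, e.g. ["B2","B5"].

Answer: ["B1", "B6", "B8", "B9"]

Working:
idom tree: B1←B0 B2←B0 B3←B1 B4←B1 B5←B2 B6←B0 B7←B4 B8←B0 B9←B0
Join-block Dom:
  B1: preds {B0,B3,B4}: {B0} ∩ {B0,B1,B3} ∩ {B0,B1,B4} = {B0}; idom=B0
  B6: preds {B3,B5}: {B0,B1,B3} ∩ {B0,B2,B5} = {B0}; idom=B0
  B8: preds {B3,B5,B6}: {B0,B1,B3} ∩ {B0,B2,B5} ∩ {B0,B6} = {B0}; idom=B0
  B9: preds {B4,B7,B8}: {B0,B1,B4} ∩ {B0,B1,B4,B7} ∩ {B0,B8} = {B0}; idom=B0

Frontier:
  join B1 pred B0: · stop@B0
  join B1 pred B3: B3→B1 stop@B0
  join B1 pred B4: B4→B1 stop@B0
  join B6 pred B3: B3→B1 stop@B0
  join B6 pred B5: B5→B2 stop@B0
  join B8 pred B3: B3→B1 stop@B0
  join B8 pred B5: B5→B2 stop@B0
  join B8 pred B6: B6 stop@B0
  join B9 pred B4: B4→B1 stop@B0
  join B9 pred B7: B7→B4→B1 stop@B0
  join B9 pred B8: B8 stop@B0
  DF(B0)=∅
  DF(B1)={B1,B6,B8,B9}
  DF(B2)={B6,B8}
  DF(B3)={B1,B6,B8}
  DF(B4)={B1,B9}
  DF(B5)={B6,B8}
  DF(B6)={B8}
  DF(B7)={B9}
  DF(B8)={B9}
  DF(B9)=∅

φ for p: defs {B0,B3,B7}
  DF⁺ = {B1,B6,B8,B9}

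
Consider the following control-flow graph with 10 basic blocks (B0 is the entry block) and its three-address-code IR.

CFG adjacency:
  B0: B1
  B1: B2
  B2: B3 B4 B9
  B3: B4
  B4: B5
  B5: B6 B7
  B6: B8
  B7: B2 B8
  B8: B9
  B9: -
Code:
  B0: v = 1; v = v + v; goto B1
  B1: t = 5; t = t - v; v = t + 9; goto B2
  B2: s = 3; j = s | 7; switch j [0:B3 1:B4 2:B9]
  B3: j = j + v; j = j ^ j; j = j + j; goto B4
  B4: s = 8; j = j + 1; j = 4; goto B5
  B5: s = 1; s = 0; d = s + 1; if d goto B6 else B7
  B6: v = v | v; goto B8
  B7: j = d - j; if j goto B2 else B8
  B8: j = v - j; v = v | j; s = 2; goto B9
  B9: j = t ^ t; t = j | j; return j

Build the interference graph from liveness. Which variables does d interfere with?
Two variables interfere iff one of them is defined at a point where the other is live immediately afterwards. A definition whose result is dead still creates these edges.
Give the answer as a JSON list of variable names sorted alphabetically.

Answer: ["j", "t", "v"]

Analysis:
Per-block:
  B0 def {v} use ∅
  B1 def {t,v} use {v}
  B2 def {j,s} use ∅
  B3 def {j} use {j,v}
  B4 def {j,s} use {j}
  B5 def {d,s} use ∅
  B6 def {v} use {v}
  B7 def {j} use {d,j}
  B8 def {j,s,v} use {j,v}
  B9 def {j,t} use {t}

Live sets:
  live B0: ∅→{v}
  live B1: {v}→{t,v}
  live B2: {t,v}→{j,t,v}
  live B3: {j,t,v}→{j,t,v}
  live B4: {j,t,v}→{j,t,v}
  live B5: {j,t,v}→{d,j,t,v}
  live B6: {j,t,v}→{j,t,v}
  live B7: {d,j,t,v}→{j,t,v}
  live B8: {j,t,v}→{t}
  live B9: {t}→∅

Interference:
  d: {j,t,v}
  j: {d,s,t,v}
  s: {j,t,v}
  t: {d,j,s,v}
  v: {d,j,s,t}

N(d) = ["j", "t", "v"]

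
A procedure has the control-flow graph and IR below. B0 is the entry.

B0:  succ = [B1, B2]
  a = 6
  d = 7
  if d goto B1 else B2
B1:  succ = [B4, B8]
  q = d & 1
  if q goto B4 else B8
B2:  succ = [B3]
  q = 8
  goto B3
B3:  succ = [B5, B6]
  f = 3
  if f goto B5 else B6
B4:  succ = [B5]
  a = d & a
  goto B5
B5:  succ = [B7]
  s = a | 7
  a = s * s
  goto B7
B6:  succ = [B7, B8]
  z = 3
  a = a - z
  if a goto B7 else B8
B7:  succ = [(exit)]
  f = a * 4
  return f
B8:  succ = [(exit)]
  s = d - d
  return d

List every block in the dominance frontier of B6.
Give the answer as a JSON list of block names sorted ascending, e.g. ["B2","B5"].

idom tree: B1←B0 B2←B0 B3←B2 B4←B1 B5←B0 B6←B3 B7←B0 B8←B0
Dom∩ at merges:
  B5: preds {B3,B4}: {B0,B2,B3} ∩ {B0,B1,B4} = {B0}; idom=B0
  B7: preds {B5,B6}: {B0,B5} ∩ {B0,B2,B3,B6} = {B0}; idom=B0
  B8: preds {B1,B6}: {B0,B1} ∩ {B0,B2,B3,B6} = {B0}; idom=B0

Frontier:
  join B5 pred B3: B3→B2 stop@B0
  join B5 pred B4: B4→B1 stop@B0
  join B7 pred B5: B5 stop@B0
  join B7 pred B6: B6→B3→B2 stop@B0
  join B8 pred B1: B1 stop@B0
  join B8 pred B6: B6→B3→B2 stop@B0
  DF(B0)=∅
  DF(B1)={B5,B8}
  DF(B2)={B5,B7,B8}
  DF(B3)={B5,B7,B8}
  DF(B4)={B5}
  DF(B5)={B7}
  DF(B6)={B7,B8}
  DF(B7)=∅
  DF(B8)=∅

DF(B6) = ["B7", "B8"]

Answer: ["B7", "B8"]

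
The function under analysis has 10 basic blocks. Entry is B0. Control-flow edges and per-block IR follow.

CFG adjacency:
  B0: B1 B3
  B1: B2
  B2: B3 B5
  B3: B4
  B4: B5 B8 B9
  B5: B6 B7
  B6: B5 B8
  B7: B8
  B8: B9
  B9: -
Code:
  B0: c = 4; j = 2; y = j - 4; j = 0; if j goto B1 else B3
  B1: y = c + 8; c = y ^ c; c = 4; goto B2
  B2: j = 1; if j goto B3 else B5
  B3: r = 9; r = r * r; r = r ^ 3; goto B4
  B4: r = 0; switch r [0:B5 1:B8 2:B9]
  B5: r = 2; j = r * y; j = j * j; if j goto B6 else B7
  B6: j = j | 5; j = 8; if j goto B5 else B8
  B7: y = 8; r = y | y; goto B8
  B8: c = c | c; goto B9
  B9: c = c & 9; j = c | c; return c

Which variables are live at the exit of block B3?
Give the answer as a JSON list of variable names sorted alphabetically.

Per-block:
  B0: def={c,j,y} ue=∅
  B1: def={c,y} ue={c}
  B2: def={j} ue=∅
  B3: def={r} ue=∅
  B4: def={r} ue=∅
  B5: def={j,r} ue={y}
  B6: def={j} ue={j}
  B7: def={r,y} ue=∅
  B8: def={c} ue={c}
  B9: def={c,j} ue={c}

Live sets:
  live B0: ∅→{c,y}
  live B1: {c}→{c,y}
  live B2: {c,y}→{c,y}
  live B3: {c,y}→{c,y}
  live B4: {c,y}→{c,y}
  live B5: {c,y}→{c,j,y}
  live B6: {c,j,y}→{c,y}
  live B7: {c}→{c}
  live B8: {c}→{c}
  live B9: {c}→∅

live-out(B3) = ["c", "y"]

Answer: ["c", "y"]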